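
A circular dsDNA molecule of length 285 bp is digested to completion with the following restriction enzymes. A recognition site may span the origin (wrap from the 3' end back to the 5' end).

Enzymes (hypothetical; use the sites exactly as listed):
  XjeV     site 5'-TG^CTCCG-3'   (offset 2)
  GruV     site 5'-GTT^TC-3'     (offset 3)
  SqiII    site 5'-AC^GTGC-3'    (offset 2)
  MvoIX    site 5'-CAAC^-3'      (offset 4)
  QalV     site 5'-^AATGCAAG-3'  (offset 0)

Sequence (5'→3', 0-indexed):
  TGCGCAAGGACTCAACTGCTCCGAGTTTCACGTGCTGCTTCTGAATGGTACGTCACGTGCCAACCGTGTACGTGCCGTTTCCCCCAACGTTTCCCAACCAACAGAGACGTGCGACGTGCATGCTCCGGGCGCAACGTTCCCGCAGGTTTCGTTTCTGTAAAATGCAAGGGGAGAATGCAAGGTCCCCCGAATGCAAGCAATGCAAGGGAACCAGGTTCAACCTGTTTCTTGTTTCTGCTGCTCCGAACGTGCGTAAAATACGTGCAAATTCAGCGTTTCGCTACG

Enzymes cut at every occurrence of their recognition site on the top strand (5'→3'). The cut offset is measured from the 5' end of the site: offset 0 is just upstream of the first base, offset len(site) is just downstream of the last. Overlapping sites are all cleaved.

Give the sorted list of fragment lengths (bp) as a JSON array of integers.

Per-enzyme occurrences:
  XjeV (TGCTCCG, off=2): starts [16, 120, 238] → cuts [18, 122, 240]
  GruV (GTTTC, off=3): starts [24, 76, 88, 145, 150, 223, 230, 274] → cuts [27, 79, 91, 148, 153, 226, 233, 277]
  SqiII (ACGTGC, off=2): starts [29, 54, 69, 106, 113, 246, 259, 282] → cuts [31, 56, 71, 108, 115, 248, 261, 284]
  MvoIX (CAAC, off=4): starts [12, 60, 84, 94, 98, 131, 217] → cuts [16, 64, 88, 98, 102, 135, 221]
  QalV (AATGCAAG, off=0): starts [160, 173, 189, 198] → cuts [160, 173, 189, 198]

Pooled cuts: [16, 18, 27, 31, 56, 64, 71, 79, 88, 91, 98, 102, 108, 115, 122, 135, 148, 153, 160, 173, 189, 198, 221, 226, 233, 240, 248, 261, 277, 284]

Fragment lengths:
  16→18: 2 bp
  18→27: 9 bp
  27→31: 4 bp
  31→56: 25 bp
  56→64: 8 bp
  64→71: 7 bp
  71→79: 8 bp
  79→88: 9 bp
  88→91: 3 bp
  91→98: 7 bp
  98→102: 4 bp
  102→108: 6 bp
  108→115: 7 bp
  115→122: 7 bp
  122→135: 13 bp
  135→148: 13 bp
  148→153: 5 bp
  153→160: 7 bp
  160→173: 13 bp
  173→189: 16 bp
  189→198: 9 bp
  198→221: 23 bp
  221→226: 5 bp
  226→233: 7 bp
  233→240: 7 bp
  240→248: 8 bp
  248→261: 13 bp
  261→277: 16 bp
  277→284: 7 bp
  284→16 (wrap): 285-284+16 = 17 bp

[2,3,4,4,5,5,6,7,7,7,7,7,7,7,7,8,8,8,9,9,9,13,13,13,13,16,16,17,23,25]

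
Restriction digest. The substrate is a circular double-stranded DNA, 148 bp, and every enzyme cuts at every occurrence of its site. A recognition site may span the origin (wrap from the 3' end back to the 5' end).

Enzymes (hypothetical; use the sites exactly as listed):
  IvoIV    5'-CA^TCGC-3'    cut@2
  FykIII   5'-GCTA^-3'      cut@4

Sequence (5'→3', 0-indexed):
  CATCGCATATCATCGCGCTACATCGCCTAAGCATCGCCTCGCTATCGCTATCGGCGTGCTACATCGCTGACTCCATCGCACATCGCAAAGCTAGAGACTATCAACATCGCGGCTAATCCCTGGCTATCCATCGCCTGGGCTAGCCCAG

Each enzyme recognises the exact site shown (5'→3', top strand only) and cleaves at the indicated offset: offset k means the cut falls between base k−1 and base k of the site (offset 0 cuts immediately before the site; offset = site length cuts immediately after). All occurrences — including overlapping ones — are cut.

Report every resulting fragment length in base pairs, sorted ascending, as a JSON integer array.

[2,2,4,6,7,8,8,9,10,11,11,11,11,11,12,12,13]

Site scan:
  IvoIV CATCGC/2: at [0, 10, 20, 31, 61, 73, 80, 104, 128] ⇒ [2, 12, 22, 33, 63, 75, 82, 106, 130]
  FykIII GCTA/4: at [16, 40, 46, 57, 89, 111, 122, 138] ⇒ [20, 44, 50, 61, 93, 115, 126, 142]

Pooled cuts: [2, 12, 20, 22, 33, 44, 50, 61, 63, 75, 82, 93, 106, 115, 126, 130, 142]

Fragment lengths:
  2→12: 10 bp
  12→20: 8 bp
  20→22: 2 bp
  22→33: 11 bp
  33→44: 11 bp
  44→50: 6 bp
  50→61: 11 bp
  61→63: 2 bp
  63→75: 12 bp
  75→82: 7 bp
  82→93: 11 bp
  93→106: 13 bp
  106→115: 9 bp
  115→126: 11 bp
  126→130: 4 bp
  130→142: 12 bp
  142→2 (wrap): 148-142+2 = 8 bp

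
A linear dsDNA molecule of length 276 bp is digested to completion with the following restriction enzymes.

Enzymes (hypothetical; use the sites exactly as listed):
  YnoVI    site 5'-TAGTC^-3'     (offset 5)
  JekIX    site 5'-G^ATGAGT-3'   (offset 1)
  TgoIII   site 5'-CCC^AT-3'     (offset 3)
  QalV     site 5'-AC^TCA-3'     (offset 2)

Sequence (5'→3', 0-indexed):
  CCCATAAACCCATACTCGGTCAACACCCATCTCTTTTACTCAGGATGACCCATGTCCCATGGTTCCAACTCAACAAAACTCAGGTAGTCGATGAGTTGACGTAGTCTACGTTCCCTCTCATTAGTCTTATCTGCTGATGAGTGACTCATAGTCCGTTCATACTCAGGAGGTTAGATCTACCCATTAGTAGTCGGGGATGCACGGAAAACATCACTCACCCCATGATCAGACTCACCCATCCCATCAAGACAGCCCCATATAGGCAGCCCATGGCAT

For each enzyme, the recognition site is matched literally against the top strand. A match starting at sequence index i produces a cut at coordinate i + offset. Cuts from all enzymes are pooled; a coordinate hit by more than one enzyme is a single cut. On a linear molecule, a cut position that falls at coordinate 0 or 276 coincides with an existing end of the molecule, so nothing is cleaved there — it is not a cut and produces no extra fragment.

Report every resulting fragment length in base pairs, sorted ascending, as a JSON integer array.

[1,3,5,6,7,7,7,8,8,9,9,10,10,10,10,10,11,11,12,13,14,16,17,20,20,22]

Scan for sites:
  YnoVI (TAGTC, off=5): starts [84, 101, 121, 148, 187] → cuts [89, 106, 126, 153, 192]
  JekIX (GATGAGT, off=1): starts [89, 135] → cuts [90, 136]
  TgoIII (CCCAT, off=3): starts [0, 8, 25, 48, 55, 179, 218, 234, 239, 253, 266] → cuts [3, 11, 28, 51, 58, 182, 221, 237, 242, 256, 269]
  QalV (ACTCA, off=2): starts [37, 67, 77, 143, 160, 212, 229] → cuts [39, 69, 79, 145, 162, 214, 231]

All cut coordinates (distinct, sorted): [3, 11, 28, 39, 51, 58, 69, 79, 89, 90, 106, 126, 136, 145, 153, 162, 182, 192, 214, 221, 231, 237, 242, 256, 269]

Fragment lengths:
  [0,3): 3 bp
  [3,11): 8 bp
  [11,28): 17 bp
  [28,39): 11 bp
  [39,51): 12 bp
  [51,58): 7 bp
  [58,69): 11 bp
  [69,79): 10 bp
  [79,89): 10 bp
  [89,90): 1 bp
  [90,106): 16 bp
  [106,126): 20 bp
  [126,136): 10 bp
  [136,145): 9 bp
  [145,153): 8 bp
  [153,162): 9 bp
  [162,182): 20 bp
  [182,192): 10 bp
  [192,214): 22 bp
  [214,221): 7 bp
  [221,231): 10 bp
  [231,237): 6 bp
  [237,242): 5 bp
  [242,256): 14 bp
  [256,269): 13 bp
  [269,276): 7 bp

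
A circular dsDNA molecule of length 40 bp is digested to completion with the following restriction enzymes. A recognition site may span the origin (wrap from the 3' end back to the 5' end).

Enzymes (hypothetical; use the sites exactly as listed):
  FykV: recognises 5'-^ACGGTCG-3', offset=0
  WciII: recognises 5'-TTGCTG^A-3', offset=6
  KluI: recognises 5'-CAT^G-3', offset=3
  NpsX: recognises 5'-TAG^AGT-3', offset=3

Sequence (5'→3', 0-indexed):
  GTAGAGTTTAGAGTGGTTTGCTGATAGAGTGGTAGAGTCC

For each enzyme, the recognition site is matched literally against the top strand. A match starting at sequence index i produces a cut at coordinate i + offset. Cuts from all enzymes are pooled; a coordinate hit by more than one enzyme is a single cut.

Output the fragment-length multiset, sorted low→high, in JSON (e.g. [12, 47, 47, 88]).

Per-enzyme occurrences:
  FykV (ACGGTCG, off=0): no sites
  WciII (TTGCTGA, off=6): starts [17] → cuts [23]
  KluI (CATG, off=3): no sites
  NpsX (TAGAGT, off=3): starts [1, 8, 24, 32] → cuts [4, 11, 27, 35]

Pooled cuts: [4, 11, 23, 27, 35]

Fragment lengths:
  4→11: 7 bp
  11→23: 12 bp
  23→27: 4 bp
  27→35: 8 bp
  35→4 (wrap): 40-35+4 = 9 bp

[4,7,8,9,12]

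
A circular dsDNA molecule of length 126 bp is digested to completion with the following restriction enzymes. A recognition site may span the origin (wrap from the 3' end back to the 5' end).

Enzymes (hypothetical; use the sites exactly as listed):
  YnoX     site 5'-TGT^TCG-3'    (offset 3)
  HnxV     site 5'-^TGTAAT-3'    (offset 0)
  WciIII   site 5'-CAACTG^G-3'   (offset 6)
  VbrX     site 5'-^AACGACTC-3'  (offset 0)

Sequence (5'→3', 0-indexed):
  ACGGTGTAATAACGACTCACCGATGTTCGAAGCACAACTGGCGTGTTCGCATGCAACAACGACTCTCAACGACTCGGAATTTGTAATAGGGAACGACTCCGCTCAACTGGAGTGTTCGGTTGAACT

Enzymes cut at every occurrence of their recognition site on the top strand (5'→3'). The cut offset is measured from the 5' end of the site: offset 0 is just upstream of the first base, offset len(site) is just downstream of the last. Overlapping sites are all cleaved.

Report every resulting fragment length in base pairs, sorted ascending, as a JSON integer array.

[6,6,6,10,10,11,14,14,15,16,18]

Per-enzyme occurrences:
  YnoX (TGTTCG, off=3): starts [23, 43, 112] → cuts [26, 46, 115]
  HnxV (TGTAAT, off=0): starts [4, 81] → cuts [4, 81]
  WciIII (CAACTGG, off=6): starts [34, 103] → cuts [40, 109]
  VbrX (AACGACTC, off=0): starts [10, 57, 67, 91] → cuts [10, 57, 67, 91]

Pooled cuts: [4, 10, 26, 40, 46, 57, 67, 81, 91, 109, 115]

Fragments:
  4→10: 6 bp
  10→26: 16 bp
  26→40: 14 bp
  40→46: 6 bp
  46→57: 11 bp
  57→67: 10 bp
  67→81: 14 bp
  81→91: 10 bp
  91→109: 18 bp
  109→115: 6 bp
  115→4 (wrap): 126-115+4 = 15 bp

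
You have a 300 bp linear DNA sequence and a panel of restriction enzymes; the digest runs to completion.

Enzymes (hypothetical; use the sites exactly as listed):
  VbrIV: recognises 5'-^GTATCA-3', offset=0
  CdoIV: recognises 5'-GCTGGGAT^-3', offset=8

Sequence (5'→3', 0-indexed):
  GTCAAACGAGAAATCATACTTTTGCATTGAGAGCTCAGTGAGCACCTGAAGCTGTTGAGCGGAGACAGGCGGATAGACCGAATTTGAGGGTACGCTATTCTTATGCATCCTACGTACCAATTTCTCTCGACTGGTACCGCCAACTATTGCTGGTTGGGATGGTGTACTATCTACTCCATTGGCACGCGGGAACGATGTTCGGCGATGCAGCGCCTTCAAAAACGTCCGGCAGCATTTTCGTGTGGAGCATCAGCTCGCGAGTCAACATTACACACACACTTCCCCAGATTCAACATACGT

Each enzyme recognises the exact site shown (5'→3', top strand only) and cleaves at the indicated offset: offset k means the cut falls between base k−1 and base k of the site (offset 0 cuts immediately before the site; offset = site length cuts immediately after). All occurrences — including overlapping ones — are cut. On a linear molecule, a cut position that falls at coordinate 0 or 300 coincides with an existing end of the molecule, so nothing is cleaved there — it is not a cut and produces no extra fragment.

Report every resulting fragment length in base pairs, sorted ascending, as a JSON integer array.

Per-enzyme occurrences:
  VbrIV (GTATCA, off=0): no sites
  CdoIV (GCTGGGAT, off=8): no sites

All cut coordinates (distinct, sorted): ∅

Fragments:
  no cuts → one linear fragment of 300 bp

[300]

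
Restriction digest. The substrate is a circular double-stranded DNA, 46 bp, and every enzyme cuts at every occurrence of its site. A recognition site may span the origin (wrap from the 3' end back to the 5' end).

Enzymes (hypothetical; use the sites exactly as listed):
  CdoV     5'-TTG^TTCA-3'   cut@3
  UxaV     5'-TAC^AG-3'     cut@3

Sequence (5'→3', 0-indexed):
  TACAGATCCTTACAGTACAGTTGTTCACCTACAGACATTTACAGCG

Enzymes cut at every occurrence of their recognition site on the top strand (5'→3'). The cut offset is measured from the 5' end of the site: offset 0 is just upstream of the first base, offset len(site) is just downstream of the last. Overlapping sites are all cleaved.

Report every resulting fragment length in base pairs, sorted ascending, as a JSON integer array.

[5,5,7,9,10,10]

Scan for sites:
  CdoV TTGTTCA/3: at [20] ⇒ [23]
  UxaV TACAG/3: at [0, 10, 15, 29, 39] ⇒ [3, 13, 18, 32, 42]

All cut coordinates (distinct, sorted): [3, 13, 18, 23, 32, 42]

Fragment lengths:
  3→13: 10 bp
  13→18: 5 bp
  18→23: 5 bp
  23→32: 9 bp
  32→42: 10 bp
  42→3 (wrap): 46-42+3 = 7 bp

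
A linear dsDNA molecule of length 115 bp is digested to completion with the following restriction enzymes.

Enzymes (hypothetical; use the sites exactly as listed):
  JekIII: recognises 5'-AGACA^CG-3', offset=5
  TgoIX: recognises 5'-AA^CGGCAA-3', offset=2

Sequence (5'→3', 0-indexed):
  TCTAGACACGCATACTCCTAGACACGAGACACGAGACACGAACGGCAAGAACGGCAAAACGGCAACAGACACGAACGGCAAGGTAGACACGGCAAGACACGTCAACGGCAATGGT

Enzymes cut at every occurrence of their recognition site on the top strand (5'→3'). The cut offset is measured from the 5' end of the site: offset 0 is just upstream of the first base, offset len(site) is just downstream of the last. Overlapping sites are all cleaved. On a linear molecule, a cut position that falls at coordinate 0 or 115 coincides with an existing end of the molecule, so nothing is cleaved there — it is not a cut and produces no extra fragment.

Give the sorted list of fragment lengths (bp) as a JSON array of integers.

Site scan:
  JekIII AGACACG/5: at [3, 19, 26, 33, 66, 84, 94] ⇒ [8, 24, 31, 38, 71, 89, 99]
  TgoIX AACGGCAA/2: at [40, 49, 57, 73, 103] ⇒ [42, 51, 59, 75, 105]

Pooled cuts: [8, 24, 31, 38, 42, 51, 59, 71, 75, 89, 99, 105]

Fragments:
  [0,8): 8 bp
  [8,24): 16 bp
  [24,31): 7 bp
  [31,38): 7 bp
  [38,42): 4 bp
  [42,51): 9 bp
  [51,59): 8 bp
  [59,71): 12 bp
  [71,75): 4 bp
  [75,89): 14 bp
  [89,99): 10 bp
  [99,105): 6 bp
  [105,115): 10 bp

[4,4,6,7,7,8,8,9,10,10,12,14,16]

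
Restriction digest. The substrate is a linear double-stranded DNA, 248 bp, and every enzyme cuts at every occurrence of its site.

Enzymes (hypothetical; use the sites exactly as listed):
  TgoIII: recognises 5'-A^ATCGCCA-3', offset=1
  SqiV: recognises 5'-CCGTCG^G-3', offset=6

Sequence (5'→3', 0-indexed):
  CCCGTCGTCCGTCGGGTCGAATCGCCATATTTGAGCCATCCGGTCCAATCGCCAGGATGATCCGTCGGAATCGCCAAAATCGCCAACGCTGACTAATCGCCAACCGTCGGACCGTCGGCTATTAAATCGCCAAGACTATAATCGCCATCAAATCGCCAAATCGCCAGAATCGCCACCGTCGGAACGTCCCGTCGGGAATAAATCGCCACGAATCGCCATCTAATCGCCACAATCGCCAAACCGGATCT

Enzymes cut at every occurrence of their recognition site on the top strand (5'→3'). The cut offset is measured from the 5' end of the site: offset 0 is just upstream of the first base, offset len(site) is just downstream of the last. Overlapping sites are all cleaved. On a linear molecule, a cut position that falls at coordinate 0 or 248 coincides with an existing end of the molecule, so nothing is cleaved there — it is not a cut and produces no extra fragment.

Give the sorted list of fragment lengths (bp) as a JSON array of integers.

Per-enzyme occurrences:
  TgoIII AATCGCCA/1: at [19, 46, 68, 77, 94, 124, 139, 150, 158, 167, 200, 210, 221, 230] ⇒ [20, 47, 69, 78, 95, 125, 140, 151, 159, 168, 201, 211, 222, 231]
  SqiV CCGTCGG/6: at [8, 61, 103, 111, 175, 188] ⇒ [14, 67, 109, 117, 181, 194]

All cut coordinates (distinct, sorted): [14, 20, 47, 67, 69, 78, 95, 109, 117, 125, 140, 151, 159, 168, 181, 194, 201, 211, 222, 231]

Fragment lengths:
  [0,14): 14 bp
  [14,20): 6 bp
  [20,47): 27 bp
  [47,67): 20 bp
  [67,69): 2 bp
  [69,78): 9 bp
  [78,95): 17 bp
  [95,109): 14 bp
  [109,117): 8 bp
  [117,125): 8 bp
  [125,140): 15 bp
  [140,151): 11 bp
  [151,159): 8 bp
  [159,168): 9 bp
  [168,181): 13 bp
  [181,194): 13 bp
  [194,201): 7 bp
  [201,211): 10 bp
  [211,222): 11 bp
  [222,231): 9 bp
  [231,248): 17 bp

[2,6,7,8,8,8,9,9,9,10,11,11,13,13,14,14,15,17,17,20,27]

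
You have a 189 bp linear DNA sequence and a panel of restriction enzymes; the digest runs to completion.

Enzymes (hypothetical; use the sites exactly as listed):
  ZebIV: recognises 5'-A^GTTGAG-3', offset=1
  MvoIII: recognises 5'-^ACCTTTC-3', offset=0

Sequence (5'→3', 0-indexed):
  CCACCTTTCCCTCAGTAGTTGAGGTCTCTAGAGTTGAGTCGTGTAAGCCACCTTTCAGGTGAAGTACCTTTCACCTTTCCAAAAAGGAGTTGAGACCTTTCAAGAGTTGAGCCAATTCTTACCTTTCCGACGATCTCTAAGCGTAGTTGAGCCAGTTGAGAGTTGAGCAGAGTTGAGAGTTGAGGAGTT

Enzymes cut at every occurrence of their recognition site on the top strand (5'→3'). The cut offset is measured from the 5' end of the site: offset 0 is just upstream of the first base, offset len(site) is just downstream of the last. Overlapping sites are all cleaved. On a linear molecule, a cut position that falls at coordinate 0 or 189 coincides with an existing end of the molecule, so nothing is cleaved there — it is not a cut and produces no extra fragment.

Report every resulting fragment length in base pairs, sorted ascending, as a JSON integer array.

[2,6,7,7,7,9,10,11,11,15,15,15,16,16,17,25]

Per-enzyme occurrences:
  ZebIV (AGTTGAG, off=1): starts [16, 31, 87, 104, 144, 153, 160, 170, 177] → cuts [17, 32, 88, 105, 145, 154, 161, 171, 178]
  MvoIII (ACCTTTC, off=0): starts [2, 49, 65, 72, 94, 120] → cuts [2, 49, 65, 72, 94, 120]

All cut coordinates (distinct, sorted): [2, 17, 32, 49, 65, 72, 88, 94, 105, 120, 145, 154, 161, 171, 178]

Fragments:
  [0,2): 2 bp
  [2,17): 15 bp
  [17,32): 15 bp
  [32,49): 17 bp
  [49,65): 16 bp
  [65,72): 7 bp
  [72,88): 16 bp
  [88,94): 6 bp
  [94,105): 11 bp
  [105,120): 15 bp
  [120,145): 25 bp
  [145,154): 9 bp
  [154,161): 7 bp
  [161,171): 10 bp
  [171,178): 7 bp
  [178,189): 11 bp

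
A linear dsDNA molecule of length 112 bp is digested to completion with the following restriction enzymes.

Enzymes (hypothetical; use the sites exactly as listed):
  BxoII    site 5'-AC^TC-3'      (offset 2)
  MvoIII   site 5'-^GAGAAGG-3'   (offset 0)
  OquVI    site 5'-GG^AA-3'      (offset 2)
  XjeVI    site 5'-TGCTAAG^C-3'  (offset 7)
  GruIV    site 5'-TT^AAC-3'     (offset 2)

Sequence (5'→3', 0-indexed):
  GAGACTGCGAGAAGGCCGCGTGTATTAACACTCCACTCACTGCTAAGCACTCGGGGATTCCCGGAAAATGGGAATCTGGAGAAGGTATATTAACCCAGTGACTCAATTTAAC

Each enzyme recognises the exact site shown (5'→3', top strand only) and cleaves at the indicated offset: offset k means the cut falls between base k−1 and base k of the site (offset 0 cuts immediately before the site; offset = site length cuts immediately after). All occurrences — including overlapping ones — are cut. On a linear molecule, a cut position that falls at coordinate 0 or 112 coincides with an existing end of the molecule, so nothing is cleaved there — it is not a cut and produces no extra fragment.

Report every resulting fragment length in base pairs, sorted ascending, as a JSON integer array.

[3,3,5,5,6,7,8,8,11,11,13,14,18]

Per-enzyme occurrences:
  BxoII ACTC/2: at [29, 34, 48, 100] ⇒ [31, 36, 50, 102]
  MvoIII GAGAAGG/0: at [8, 78] ⇒ [8, 78]
  OquVI GGAA/2: at [62, 70] ⇒ [64, 72]
  XjeVI TGCTAAGC/7: at [40] ⇒ [47]
  GruIV TTAAC/2: at [24, 89, 107] ⇒ [26, 91, 109]

All cut coordinates (distinct, sorted): [8, 26, 31, 36, 47, 50, 64, 72, 78, 91, 102, 109]

Fragments:
  [0,8): 8 bp
  [8,26): 18 bp
  [26,31): 5 bp
  [31,36): 5 bp
  [36,47): 11 bp
  [47,50): 3 bp
  [50,64): 14 bp
  [64,72): 8 bp
  [72,78): 6 bp
  [78,91): 13 bp
  [91,102): 11 bp
  [102,109): 7 bp
  [109,112): 3 bp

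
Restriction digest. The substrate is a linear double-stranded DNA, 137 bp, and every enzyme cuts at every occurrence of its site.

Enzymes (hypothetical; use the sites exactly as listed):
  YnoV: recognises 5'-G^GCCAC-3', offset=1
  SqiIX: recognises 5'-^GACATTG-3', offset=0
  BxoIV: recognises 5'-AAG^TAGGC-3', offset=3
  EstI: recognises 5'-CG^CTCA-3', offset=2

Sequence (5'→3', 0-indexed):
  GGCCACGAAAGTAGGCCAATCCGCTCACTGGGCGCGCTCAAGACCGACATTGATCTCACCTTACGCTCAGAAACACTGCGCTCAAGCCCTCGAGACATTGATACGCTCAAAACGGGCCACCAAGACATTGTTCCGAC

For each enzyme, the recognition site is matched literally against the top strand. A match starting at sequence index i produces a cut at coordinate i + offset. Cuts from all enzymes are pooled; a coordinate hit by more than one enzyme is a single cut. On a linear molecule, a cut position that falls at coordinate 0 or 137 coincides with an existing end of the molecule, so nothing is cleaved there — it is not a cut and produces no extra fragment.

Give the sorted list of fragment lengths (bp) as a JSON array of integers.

[1,8,9,10,10,12,12,13,13,14,15,20]

Scan for sites:
  YnoV (GGCCAC, off=1): starts [0, 114] → cuts [1, 115]
  SqiIX (GACATTG, off=0): starts [45, 93, 123] → cuts [45, 93, 123]
  BxoIV (AAGTAGGC, off=3): starts [8] → cuts [11]
  EstI (CGCTCA, off=2): starts [21, 34, 63, 78, 103] → cuts [23, 36, 65, 80, 105]

Pooled cuts: [1, 11, 23, 36, 45, 65, 80, 93, 105, 115, 123]

Fragment lengths:
  [0,1): 1 bp
  [1,11): 10 bp
  [11,23): 12 bp
  [23,36): 13 bp
  [36,45): 9 bp
  [45,65): 20 bp
  [65,80): 15 bp
  [80,93): 13 bp
  [93,105): 12 bp
  [105,115): 10 bp
  [115,123): 8 bp
  [123,137): 14 bp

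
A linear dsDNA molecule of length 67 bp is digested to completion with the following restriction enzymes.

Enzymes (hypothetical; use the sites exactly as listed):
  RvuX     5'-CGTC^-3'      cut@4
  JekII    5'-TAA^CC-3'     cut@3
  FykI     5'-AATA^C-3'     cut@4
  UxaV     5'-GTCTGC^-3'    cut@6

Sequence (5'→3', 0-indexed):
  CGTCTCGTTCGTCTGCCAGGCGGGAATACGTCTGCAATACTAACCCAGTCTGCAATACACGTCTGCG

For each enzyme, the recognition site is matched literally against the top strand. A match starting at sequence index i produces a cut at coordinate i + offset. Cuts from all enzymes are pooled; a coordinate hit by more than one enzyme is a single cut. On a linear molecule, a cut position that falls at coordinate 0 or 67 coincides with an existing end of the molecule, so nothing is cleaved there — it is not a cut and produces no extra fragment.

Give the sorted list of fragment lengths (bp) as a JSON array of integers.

Site scan:
  RvuX (CGTC, off=4): starts [0, 9, 28, 59] → cuts [4, 13, 32, 63]
  JekII (TAACC, off=3): starts [40] → cuts [43]
  FykI (AATAC, off=4): starts [24, 35, 53] → cuts [28, 39, 57]
  UxaV (GTCTGC, off=6): starts [10, 29, 47, 60] → cuts [16, 35, 53, 66]

All cut coordinates (distinct, sorted): [4, 13, 16, 28, 32, 35, 39, 43, 53, 57, 63, 66]

Fragment lengths:
  [0,4): 4 bp
  [4,13): 9 bp
  [13,16): 3 bp
  [16,28): 12 bp
  [28,32): 4 bp
  [32,35): 3 bp
  [35,39): 4 bp
  [39,43): 4 bp
  [43,53): 10 bp
  [53,57): 4 bp
  [57,63): 6 bp
  [63,66): 3 bp
  [66,67): 1 bp

[1,3,3,3,4,4,4,4,4,6,9,10,12]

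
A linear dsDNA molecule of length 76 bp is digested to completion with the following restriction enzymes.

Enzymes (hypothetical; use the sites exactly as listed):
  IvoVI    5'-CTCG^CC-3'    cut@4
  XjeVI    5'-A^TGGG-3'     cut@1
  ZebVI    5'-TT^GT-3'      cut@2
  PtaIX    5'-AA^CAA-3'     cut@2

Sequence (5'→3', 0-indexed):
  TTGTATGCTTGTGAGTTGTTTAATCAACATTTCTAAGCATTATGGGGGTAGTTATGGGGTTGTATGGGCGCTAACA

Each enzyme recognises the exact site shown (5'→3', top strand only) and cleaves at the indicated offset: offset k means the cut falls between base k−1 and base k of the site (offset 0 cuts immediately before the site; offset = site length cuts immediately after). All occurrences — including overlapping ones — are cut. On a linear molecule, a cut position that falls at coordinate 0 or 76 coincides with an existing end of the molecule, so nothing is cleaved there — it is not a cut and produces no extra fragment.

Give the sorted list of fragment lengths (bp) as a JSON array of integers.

Site scan:
  IvoVI (CTCGCC, off=4): no sites
  XjeVI (ATGGG, off=1): starts [41, 53, 63] → cuts [42, 54, 64]
  ZebVI (TTGT, off=2): starts [0, 8, 15, 59] → cuts [2, 10, 17, 61]
  PtaIX (AACAA, off=2): no sites

Pooled cuts: [2, 10, 17, 42, 54, 61, 64]

Fragments:
  [0,2): 2 bp
  [2,10): 8 bp
  [10,17): 7 bp
  [17,42): 25 bp
  [42,54): 12 bp
  [54,61): 7 bp
  [61,64): 3 bp
  [64,76): 12 bp

[2,3,7,7,8,12,12,25]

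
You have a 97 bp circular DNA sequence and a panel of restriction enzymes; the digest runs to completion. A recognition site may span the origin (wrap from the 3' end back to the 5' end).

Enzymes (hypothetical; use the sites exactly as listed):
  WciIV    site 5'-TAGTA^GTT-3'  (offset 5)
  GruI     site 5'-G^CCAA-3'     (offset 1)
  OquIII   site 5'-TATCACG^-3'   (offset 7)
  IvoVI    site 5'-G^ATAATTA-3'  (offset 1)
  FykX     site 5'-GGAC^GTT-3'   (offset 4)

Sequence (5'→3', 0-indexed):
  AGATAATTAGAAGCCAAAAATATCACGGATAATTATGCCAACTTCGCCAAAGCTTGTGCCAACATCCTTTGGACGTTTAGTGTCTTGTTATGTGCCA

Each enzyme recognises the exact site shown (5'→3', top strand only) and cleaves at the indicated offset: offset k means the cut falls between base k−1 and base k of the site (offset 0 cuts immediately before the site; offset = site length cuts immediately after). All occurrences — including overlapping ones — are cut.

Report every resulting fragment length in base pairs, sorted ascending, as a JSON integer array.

[1,5,9,9,11,12,14,16,20]

Per-enzyme occurrences:
  WciIV (TAGTAGTT, off=5): no sites
  GruI GCCAA/1: at [12, 36, 45, 57, 93] ⇒ [13, 37, 46, 58, 94]
  OquIII TATCACG/7: at [20] ⇒ [27]
  IvoVI GATAATTA/1: at [1, 27] ⇒ [2, 28]
  FykX GGACGTT/4: at [70] ⇒ [74]

Pooled cuts: [2, 13, 27, 28, 37, 46, 58, 74, 94]

Fragment lengths:
  2→13: 11 bp
  13→27: 14 bp
  27→28: 1 bp
  28→37: 9 bp
  37→46: 9 bp
  46→58: 12 bp
  58→74: 16 bp
  74→94: 20 bp
  94→2 (wrap): 97-94+2 = 5 bp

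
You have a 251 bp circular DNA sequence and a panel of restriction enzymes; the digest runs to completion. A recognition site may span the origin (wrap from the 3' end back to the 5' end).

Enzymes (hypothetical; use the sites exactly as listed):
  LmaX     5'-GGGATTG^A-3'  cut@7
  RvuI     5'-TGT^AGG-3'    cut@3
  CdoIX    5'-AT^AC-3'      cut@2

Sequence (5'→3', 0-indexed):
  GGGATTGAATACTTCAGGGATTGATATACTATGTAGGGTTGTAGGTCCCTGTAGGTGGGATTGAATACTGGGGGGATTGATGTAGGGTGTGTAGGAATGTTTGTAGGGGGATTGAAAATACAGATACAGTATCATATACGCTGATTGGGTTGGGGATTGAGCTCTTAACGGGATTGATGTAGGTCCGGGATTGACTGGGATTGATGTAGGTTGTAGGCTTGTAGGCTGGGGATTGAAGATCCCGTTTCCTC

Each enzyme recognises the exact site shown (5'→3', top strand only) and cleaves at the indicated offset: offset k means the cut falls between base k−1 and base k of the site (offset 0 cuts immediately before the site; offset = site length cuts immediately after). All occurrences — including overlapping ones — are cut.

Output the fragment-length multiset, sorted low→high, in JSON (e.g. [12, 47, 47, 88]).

[3,3,4,4,4,4,5,6,7,7,8,8,9,10,10,10,11,12,12,13,13,13,13,17,22,23]

Site scan:
  LmaX GGGATTGA/7: at [0, 16, 56, 72, 107, 152, 169, 186, 196, 228] ⇒ [7, 23, 63, 79, 114, 159, 176, 193, 203, 235]
  RvuI TGTAGG/3: at [31, 39, 49, 80, 89, 101, 177, 204, 211, 219] ⇒ [34, 42, 52, 83, 92, 104, 180, 207, 214, 222]
  CdoIX ATAC/2: at [8, 25, 64, 117, 123, 135] ⇒ [10, 27, 66, 119, 125, 137]

All cut coordinates (distinct, sorted): [7, 10, 23, 27, 34, 42, 52, 63, 66, 79, 83, 92, 104, 114, 119, 125, 137, 159, 176, 180, 193, 203, 207, 214, 222, 235]

Fragments:
  7→10: 3 bp
  10→23: 13 bp
  23→27: 4 bp
  27→34: 7 bp
  34→42: 8 bp
  42→52: 10 bp
  52→63: 11 bp
  63→66: 3 bp
  66→79: 13 bp
  79→83: 4 bp
  83→92: 9 bp
  92→104: 12 bp
  104→114: 10 bp
  114→119: 5 bp
  119→125: 6 bp
  125→137: 12 bp
  137→159: 22 bp
  159→176: 17 bp
  176→180: 4 bp
  180→193: 13 bp
  193→203: 10 bp
  203→207: 4 bp
  207→214: 7 bp
  214→222: 8 bp
  222→235: 13 bp
  235→7 (wrap): 251-235+7 = 23 bp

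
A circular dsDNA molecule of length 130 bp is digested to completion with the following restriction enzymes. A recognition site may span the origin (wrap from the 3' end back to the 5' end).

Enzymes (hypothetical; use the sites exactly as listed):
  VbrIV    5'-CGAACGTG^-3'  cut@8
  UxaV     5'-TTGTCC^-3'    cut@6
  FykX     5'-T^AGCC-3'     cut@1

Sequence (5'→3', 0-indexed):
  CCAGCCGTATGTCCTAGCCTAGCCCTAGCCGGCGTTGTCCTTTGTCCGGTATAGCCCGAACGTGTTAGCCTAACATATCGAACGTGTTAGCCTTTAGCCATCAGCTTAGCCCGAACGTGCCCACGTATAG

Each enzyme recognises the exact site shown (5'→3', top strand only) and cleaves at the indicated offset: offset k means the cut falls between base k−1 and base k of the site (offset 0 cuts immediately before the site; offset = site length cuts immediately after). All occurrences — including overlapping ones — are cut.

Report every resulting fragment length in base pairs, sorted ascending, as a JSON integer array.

Per-enzyme occurrences:
  VbrIV CGAACGTG/8: at [56, 78, 111] ⇒ [64, 86, 119]
  UxaV TTGTCC/6: at [34, 41] ⇒ [40, 47]
  FykX TAGCC/1: at [14, 19, 25, 51, 65, 87, 94, 106, 127] ⇒ [15, 20, 26, 52, 66, 88, 95, 107, 128]

All cut coordinates (distinct, sorted): [15, 20, 26, 40, 47, 52, 64, 66, 86, 88, 95, 107, 119, 128]

Fragments:
  15→20: 5 bp
  20→26: 6 bp
  26→40: 14 bp
  40→47: 7 bp
  47→52: 5 bp
  52→64: 12 bp
  64→66: 2 bp
  66→86: 20 bp
  86→88: 2 bp
  88→95: 7 bp
  95→107: 12 bp
  107→119: 12 bp
  119→128: 9 bp
  128→15 (wrap): 130-128+15 = 17 bp

[2,2,5,5,6,7,7,9,12,12,12,14,17,20]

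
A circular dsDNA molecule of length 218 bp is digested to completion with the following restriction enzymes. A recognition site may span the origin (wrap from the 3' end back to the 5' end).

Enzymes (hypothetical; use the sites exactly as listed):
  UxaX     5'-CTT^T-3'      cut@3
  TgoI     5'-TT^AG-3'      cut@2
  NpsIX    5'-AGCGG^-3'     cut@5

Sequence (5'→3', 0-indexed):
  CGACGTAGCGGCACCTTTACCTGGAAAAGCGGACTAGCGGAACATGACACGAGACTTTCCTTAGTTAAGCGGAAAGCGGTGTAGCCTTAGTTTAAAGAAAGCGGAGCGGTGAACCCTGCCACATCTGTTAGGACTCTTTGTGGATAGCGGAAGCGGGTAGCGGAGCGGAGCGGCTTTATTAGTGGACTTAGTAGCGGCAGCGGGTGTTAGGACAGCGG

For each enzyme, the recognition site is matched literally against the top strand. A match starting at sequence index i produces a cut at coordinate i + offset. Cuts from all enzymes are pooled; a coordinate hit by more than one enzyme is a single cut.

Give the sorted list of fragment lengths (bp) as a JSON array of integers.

[3,4,5,5,5,5,5,6,6,6,7,7,8,8,9,9,9,10,10,11,12,15,16,17,20]

Scan for sites:
  UxaX CTTT/3: at [14, 54, 135, 173] ⇒ [17, 57, 138, 176]
  TgoI TTAG/2: at [60, 86, 127, 178, 187, 206] ⇒ [62, 88, 129, 180, 189, 208]
  NpsIX AGCGG/5: at [6, 27, 35, 67, 74, 99, 104, 145, 151, 158, 163, 168, 192, 198, 213] ⇒ [0, 11, 32, 40, 72, 79, 104, 109, 150, 156, 163, 168, 173, 197, 203]

Pooled cuts: [0, 11, 17, 32, 40, 57, 62, 72, 79, 88, 104, 109, 129, 138, 150, 156, 163, 168, 173, 176, 180, 189, 197, 203, 208]

Fragments:
  0→11: 11 bp
  11→17: 6 bp
  17→32: 15 bp
  32→40: 8 bp
  40→57: 17 bp
  57→62: 5 bp
  62→72: 10 bp
  72→79: 7 bp
  79→88: 9 bp
  88→104: 16 bp
  104→109: 5 bp
  109→129: 20 bp
  129→138: 9 bp
  138→150: 12 bp
  150→156: 6 bp
  156→163: 7 bp
  163→168: 5 bp
  168→173: 5 bp
  173→176: 3 bp
  176→180: 4 bp
  180→189: 9 bp
  189→197: 8 bp
  197→203: 6 bp
  203→208: 5 bp
  208→0 (wrap): 218-208+0 = 10 bp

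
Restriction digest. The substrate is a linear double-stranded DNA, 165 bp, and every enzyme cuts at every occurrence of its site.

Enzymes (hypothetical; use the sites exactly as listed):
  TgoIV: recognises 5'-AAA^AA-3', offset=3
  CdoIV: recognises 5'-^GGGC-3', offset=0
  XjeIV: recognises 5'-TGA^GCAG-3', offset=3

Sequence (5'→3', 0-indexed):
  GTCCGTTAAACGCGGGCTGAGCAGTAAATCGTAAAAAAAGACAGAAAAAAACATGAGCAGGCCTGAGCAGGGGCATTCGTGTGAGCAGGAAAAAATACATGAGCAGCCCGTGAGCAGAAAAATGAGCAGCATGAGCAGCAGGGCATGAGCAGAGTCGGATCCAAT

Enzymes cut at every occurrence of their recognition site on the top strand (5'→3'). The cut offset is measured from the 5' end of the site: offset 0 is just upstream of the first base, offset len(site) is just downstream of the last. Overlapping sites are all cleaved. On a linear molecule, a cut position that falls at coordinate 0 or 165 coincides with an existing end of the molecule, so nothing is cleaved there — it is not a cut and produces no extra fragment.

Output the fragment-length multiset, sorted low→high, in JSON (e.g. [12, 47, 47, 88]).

[1,1,1,1,1,4,5,6,7,7,7,8,8,9,9,10,10,11,13,14,15,17]

Scan for sites:
  TgoIV (AAAAA, off=3): starts [32, 33, 34, 44, 45, 46, 89, 90, 117] → cuts [35, 36, 37, 47, 48, 49, 92, 93, 120]
  CdoIV (GGGC, off=0): starts [13, 70, 140] → cuts [13, 70, 140]
  XjeIV (TGAGCAG, off=3): starts [17, 53, 63, 81, 99, 110, 122, 131, 145] → cuts [20, 56, 66, 84, 102, 113, 125, 134, 148]

Pooled cuts: [13, 20, 35, 36, 37, 47, 48, 49, 56, 66, 70, 84, 92, 93, 102, 113, 120, 125, 134, 140, 148]

Fragment lengths:
  [0,13): 13 bp
  [13,20): 7 bp
  [20,35): 15 bp
  [35,36): 1 bp
  [36,37): 1 bp
  [37,47): 10 bp
  [47,48): 1 bp
  [48,49): 1 bp
  [49,56): 7 bp
  [56,66): 10 bp
  [66,70): 4 bp
  [70,84): 14 bp
  [84,92): 8 bp
  [92,93): 1 bp
  [93,102): 9 bp
  [102,113): 11 bp
  [113,120): 7 bp
  [120,125): 5 bp
  [125,134): 9 bp
  [134,140): 6 bp
  [140,148): 8 bp
  [148,165): 17 bp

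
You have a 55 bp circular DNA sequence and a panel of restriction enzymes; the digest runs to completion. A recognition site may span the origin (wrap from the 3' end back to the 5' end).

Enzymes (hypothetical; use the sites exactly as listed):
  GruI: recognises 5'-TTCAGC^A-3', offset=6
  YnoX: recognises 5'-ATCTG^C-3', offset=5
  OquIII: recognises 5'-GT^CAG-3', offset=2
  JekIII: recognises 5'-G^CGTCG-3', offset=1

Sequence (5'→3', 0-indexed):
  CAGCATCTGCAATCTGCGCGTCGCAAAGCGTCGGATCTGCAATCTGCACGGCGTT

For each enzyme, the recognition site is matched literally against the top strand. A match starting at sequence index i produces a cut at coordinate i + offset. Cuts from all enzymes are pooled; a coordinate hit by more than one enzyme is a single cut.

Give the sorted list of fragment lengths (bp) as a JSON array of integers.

[2,5,7,7,10,11,13]

Scan for sites:
  GruI (TTCAGCA, off=6): starts [53] → cuts [4]
  YnoX (ATCTGC, off=5): starts [4, 11, 34, 41] → cuts [9, 16, 39, 46]
  OquIII (GTCAG, off=2): no sites
  JekIII (GCGTCG, off=1): starts [17, 27] → cuts [18, 28]

Pooled cuts: [4, 9, 16, 18, 28, 39, 46]

Fragment lengths:
  4→9: 5 bp
  9→16: 7 bp
  16→18: 2 bp
  18→28: 10 bp
  28→39: 11 bp
  39→46: 7 bp
  46→4 (wrap): 55-46+4 = 13 bp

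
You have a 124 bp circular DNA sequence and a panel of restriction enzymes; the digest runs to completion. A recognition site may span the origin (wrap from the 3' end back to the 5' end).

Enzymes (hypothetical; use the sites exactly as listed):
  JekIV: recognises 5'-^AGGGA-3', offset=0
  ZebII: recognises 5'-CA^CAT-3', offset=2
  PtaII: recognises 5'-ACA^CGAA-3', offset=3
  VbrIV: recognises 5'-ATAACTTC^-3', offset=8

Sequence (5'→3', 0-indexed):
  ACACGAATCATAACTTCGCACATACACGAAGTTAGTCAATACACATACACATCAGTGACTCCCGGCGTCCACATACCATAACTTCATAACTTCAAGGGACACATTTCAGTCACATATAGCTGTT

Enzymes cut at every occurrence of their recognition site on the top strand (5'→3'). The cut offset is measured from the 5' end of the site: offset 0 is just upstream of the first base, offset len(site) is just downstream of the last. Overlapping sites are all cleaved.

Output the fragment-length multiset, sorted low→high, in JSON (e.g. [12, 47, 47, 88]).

[1,3,6,6,7,8,11,14,14,15,17,22]

Site scan:
  JekIV (AGGGA, off=0): starts [94] → cuts [94]
  ZebII (CACAT, off=2): starts [18, 41, 47, 69, 99, 110] → cuts [20, 43, 49, 71, 101, 112]
  PtaII (ACACGAA, off=3): starts [0, 23] → cuts [3, 26]
  VbrIV (ATAACTTC, off=8): starts [9, 77, 85] → cuts [17, 85, 93]

Pooled cuts: [3, 17, 20, 26, 43, 49, 71, 85, 93, 94, 101, 112]

Fragments:
  3→17: 14 bp
  17→20: 3 bp
  20→26: 6 bp
  26→43: 17 bp
  43→49: 6 bp
  49→71: 22 bp
  71→85: 14 bp
  85→93: 8 bp
  93→94: 1 bp
  94→101: 7 bp
  101→112: 11 bp
  112→3 (wrap): 124-112+3 = 15 bp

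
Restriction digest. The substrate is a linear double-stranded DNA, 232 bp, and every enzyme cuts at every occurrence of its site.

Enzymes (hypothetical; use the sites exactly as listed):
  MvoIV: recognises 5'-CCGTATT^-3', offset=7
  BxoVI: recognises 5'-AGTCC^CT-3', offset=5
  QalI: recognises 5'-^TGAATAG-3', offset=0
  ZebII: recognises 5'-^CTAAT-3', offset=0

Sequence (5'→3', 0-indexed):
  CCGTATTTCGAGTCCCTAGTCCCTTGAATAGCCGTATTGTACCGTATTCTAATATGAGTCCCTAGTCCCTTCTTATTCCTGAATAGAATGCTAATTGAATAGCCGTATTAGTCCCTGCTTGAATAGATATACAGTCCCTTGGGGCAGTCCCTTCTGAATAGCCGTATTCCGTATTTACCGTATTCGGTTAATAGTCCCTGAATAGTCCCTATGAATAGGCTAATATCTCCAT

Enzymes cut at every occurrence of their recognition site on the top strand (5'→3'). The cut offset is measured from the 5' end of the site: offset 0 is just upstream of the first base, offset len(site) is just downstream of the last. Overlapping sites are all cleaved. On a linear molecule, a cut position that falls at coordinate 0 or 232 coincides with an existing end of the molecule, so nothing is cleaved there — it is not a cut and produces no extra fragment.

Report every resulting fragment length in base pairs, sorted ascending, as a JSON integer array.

Site scan:
  MvoIV (CCGTATT, off=7): starts [0, 31, 41, 102, 161, 168, 177] → cuts [7, 38, 48, 109, 168, 175, 184]
  BxoVI (AGTCCCT, off=5): starts [10, 17, 56, 63, 109, 132, 145, 192, 203] → cuts [15, 22, 61, 68, 114, 137, 150, 197, 208]
  QalI (TGAATAG, off=0): starts [24, 79, 95, 119, 154, 198, 211] → cuts [24, 79, 95, 119, 154, 198, 211]
  ZebII (CTAAT, off=0): starts [48, 90, 219] → cuts [48, 90, 219]

All cut coordinates (distinct, sorted): [7, 15, 22, 24, 38, 48, 61, 68, 79, 90, 95, 109, 114, 119, 137, 150, 154, 168, 175, 184, 197, 198, 208, 211, 219]

Fragment lengths:
  [0,7): 7 bp
  [7,15): 8 bp
  [15,22): 7 bp
  [22,24): 2 bp
  [24,38): 14 bp
  [38,48): 10 bp
  [48,61): 13 bp
  [61,68): 7 bp
  [68,79): 11 bp
  [79,90): 11 bp
  [90,95): 5 bp
  [95,109): 14 bp
  [109,114): 5 bp
  [114,119): 5 bp
  [119,137): 18 bp
  [137,150): 13 bp
  [150,154): 4 bp
  [154,168): 14 bp
  [168,175): 7 bp
  [175,184): 9 bp
  [184,197): 13 bp
  [197,198): 1 bp
  [198,208): 10 bp
  [208,211): 3 bp
  [211,219): 8 bp
  [219,232): 13 bp

[1,2,3,4,5,5,5,7,7,7,7,8,8,9,10,10,11,11,13,13,13,13,14,14,14,18]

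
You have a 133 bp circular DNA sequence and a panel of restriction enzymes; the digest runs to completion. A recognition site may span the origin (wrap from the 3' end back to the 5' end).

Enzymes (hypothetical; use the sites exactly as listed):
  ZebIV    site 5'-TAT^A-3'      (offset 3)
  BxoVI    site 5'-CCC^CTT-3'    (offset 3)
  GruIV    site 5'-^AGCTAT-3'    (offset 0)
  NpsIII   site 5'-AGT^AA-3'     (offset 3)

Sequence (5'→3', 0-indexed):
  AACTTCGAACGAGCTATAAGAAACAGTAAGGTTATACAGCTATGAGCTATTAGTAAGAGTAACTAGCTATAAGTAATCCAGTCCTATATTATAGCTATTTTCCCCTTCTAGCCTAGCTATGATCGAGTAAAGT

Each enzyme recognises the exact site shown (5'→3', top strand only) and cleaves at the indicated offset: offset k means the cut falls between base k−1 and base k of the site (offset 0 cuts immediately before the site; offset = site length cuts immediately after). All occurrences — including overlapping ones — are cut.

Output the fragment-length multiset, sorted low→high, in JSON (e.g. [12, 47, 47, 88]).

Scan for sites:
  ZebIV (TATA, off=3): starts [14, 32, 67, 84, 89] → cuts [17, 35, 70, 87, 92]
  BxoVI (CCCCTT, off=3): starts [101] → cuts [104]
  GruIV (AGCTAT, off=0): starts [11, 37, 44, 64, 92, 114] → cuts [11, 37, 44, 64, 92, 114]
  NpsIII (AGTAA, off=3): starts [24, 51, 57, 71, 125, 130] → cuts [0, 27, 54, 60, 74, 128]

All cut coordinates (distinct, sorted): [0, 11, 17, 27, 35, 37, 44, 54, 60, 64, 70, 74, 87, 92, 104, 114, 128]

Fragments:
  0→11: 11 bp
  11→17: 6 bp
  17→27: 10 bp
  27→35: 8 bp
  35→37: 2 bp
  37→44: 7 bp
  44→54: 10 bp
  54→60: 6 bp
  60→64: 4 bp
  64→70: 6 bp
  70→74: 4 bp
  74→87: 13 bp
  87→92: 5 bp
  92→104: 12 bp
  104→114: 10 bp
  114→128: 14 bp
  128→0 (wrap): 133-128+0 = 5 bp

[2,4,4,5,5,6,6,6,7,8,10,10,10,11,12,13,14]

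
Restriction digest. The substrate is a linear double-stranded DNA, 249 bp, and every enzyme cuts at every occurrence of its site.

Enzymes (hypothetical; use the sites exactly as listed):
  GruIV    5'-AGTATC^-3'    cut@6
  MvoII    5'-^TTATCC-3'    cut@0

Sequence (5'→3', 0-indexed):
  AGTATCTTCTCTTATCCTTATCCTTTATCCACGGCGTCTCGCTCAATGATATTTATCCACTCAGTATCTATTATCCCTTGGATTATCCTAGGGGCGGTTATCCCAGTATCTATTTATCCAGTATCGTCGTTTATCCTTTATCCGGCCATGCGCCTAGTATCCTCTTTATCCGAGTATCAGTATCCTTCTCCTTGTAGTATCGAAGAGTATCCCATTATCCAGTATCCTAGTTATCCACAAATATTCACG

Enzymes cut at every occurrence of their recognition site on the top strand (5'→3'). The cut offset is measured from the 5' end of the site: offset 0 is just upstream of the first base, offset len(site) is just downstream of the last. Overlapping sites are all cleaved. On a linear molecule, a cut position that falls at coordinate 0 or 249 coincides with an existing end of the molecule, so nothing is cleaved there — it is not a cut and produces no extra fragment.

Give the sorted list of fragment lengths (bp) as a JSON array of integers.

Site scan:
  GruIV (AGTATC, off=6): starts [0, 62, 104, 119, 155, 172, 178, 195, 205, 220] → cuts [6, 68, 110, 125, 161, 178, 184, 201, 211, 226]
  MvoII (TTATCC, off=0): starts [11, 17, 24, 52, 70, 82, 97, 113, 130, 137, 165, 214, 230] → cuts [11, 17, 24, 52, 70, 82, 97, 113, 130, 137, 165, 214, 230]

All cut coordinates (distinct, sorted): [6, 11, 17, 24, 52, 68, 70, 82, 97, 110, 113, 125, 130, 137, 161, 165, 178, 184, 201, 211, 214, 226, 230]

Fragments:
  [0,6): 6 bp
  [6,11): 5 bp
  [11,17): 6 bp
  [17,24): 7 bp
  [24,52): 28 bp
  [52,68): 16 bp
  [68,70): 2 bp
  [70,82): 12 bp
  [82,97): 15 bp
  [97,110): 13 bp
  [110,113): 3 bp
  [113,125): 12 bp
  [125,130): 5 bp
  [130,137): 7 bp
  [137,161): 24 bp
  [161,165): 4 bp
  [165,178): 13 bp
  [178,184): 6 bp
  [184,201): 17 bp
  [201,211): 10 bp
  [211,214): 3 bp
  [214,226): 12 bp
  [226,230): 4 bp
  [230,249): 19 bp

[2,3,3,4,4,5,5,6,6,6,7,7,10,12,12,12,13,13,15,16,17,19,24,28]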